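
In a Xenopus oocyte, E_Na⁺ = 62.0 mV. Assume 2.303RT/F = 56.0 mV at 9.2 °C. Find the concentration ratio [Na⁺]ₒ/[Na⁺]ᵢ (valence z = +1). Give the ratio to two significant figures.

log₁₀([out]/[in]) = E·z/(56.0) = 62.0 × 1 / 56.0 = 1.1071
[out]/[in] = 10^(1.1071) = 12.8

13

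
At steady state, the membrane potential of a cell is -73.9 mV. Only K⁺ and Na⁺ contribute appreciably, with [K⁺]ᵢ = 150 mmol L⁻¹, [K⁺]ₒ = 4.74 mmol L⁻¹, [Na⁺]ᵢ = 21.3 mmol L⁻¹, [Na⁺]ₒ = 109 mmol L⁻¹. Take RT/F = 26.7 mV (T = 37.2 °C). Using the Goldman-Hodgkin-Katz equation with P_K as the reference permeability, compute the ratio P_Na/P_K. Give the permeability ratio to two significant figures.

0.043

Let α = P_Na/P_K. GHK: Vm = 26.7·ln[(Kₒ + α·Naₒ)/(Kᵢ + α·Naᵢ)].
e^(Vm/26.7) = e^(-73.9/26.7) = 0.062801
So 0.062801·(Kᵢ + α·Naᵢ) = Kₒ + α·Naₒ → α = (0.062801·150.0 − 4.74) / (109.0 − 0.062801·21.3)
α = (9.42 − 4.74) / (109.0 − 1.338) = 4.68/107.7 = 0.04347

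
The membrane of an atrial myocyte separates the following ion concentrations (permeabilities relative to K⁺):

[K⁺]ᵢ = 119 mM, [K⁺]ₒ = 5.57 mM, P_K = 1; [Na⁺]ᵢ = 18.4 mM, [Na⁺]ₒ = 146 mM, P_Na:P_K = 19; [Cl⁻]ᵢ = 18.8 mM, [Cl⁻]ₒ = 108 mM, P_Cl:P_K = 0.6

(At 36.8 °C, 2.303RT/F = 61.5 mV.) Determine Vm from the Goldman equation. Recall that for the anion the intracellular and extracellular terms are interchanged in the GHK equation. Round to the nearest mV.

44 mV

Vm = 61.5 · log₁₀[(Σ P·[cation]ₒ + Σ P·[anion]ᵢ) / (Σ P·[cation]ᵢ + Σ P·[anion]ₒ)]
Numerator = 1×5.57 + 19×146 + 0.6×18.8 = 2791
Denominator = 1×119 + 19×18.4 + 0.6×108 = 533.4
Vm = 61.5 · log₁₀(5.2322) = 61.5 × (0.7187) = 44.20 mV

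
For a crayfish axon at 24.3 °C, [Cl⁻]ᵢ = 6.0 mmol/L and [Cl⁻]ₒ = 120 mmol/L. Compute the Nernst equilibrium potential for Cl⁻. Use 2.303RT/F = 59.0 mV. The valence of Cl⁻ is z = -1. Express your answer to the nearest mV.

E = (59.0/z) · log₁₀([Cl⁻]_out/[Cl⁻]_in) with z = -1.
For an anion, dividing by z = -1 reverses the sign.
= (59.0/-1) · log₁₀(120/6.0) = -59.00 · log₁₀(20)
= -59.00 · (1.3010) = -76.76 mV

-77 mV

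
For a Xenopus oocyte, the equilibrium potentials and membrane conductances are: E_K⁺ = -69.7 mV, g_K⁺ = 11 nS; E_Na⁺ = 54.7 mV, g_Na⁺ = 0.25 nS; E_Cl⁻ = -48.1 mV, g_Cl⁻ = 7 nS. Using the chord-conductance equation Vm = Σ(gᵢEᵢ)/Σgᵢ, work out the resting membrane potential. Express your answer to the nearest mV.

Σ gᵢEᵢ = 11·(-69.7) + 0.25·(54.7) + 7·(-48.1) = -1089.73
Σ gᵢ = 11 + 0.25 + 7 = 18.25
Vm = -1089.73 / 18.25 = -59.71 mV

-60 mV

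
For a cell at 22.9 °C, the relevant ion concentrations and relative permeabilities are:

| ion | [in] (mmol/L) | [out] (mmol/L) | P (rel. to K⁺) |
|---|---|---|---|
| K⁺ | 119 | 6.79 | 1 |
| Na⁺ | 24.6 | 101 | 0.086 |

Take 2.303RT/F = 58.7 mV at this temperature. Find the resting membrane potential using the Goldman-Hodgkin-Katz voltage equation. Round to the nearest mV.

-52 mV

Vm = 58.7 · log₁₀[(Σ P·[cation]ₒ + Σ P·[anion]ᵢ) / (Σ P·[cation]ᵢ + Σ P·[anion]ₒ)]
Numerator = 1×6.79 + 0.086×101 = 15.48
Denominator = 1×119 + 0.086×24.6 = 121.1
Vm = 58.7 · log₁₀(0.12778) = 58.7 × (-0.8935) = -52.45 mV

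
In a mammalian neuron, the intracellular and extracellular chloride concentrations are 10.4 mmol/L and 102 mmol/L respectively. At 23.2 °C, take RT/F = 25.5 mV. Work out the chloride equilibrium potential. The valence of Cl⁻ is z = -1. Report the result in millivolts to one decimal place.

E = (25.5/z) · ln([Cl⁻]_out/[Cl⁻]_in) with z = -1.
For an anion, dividing by z = -1 reverses the sign.
= (25.5/-1) · ln(102/10.4) = -25.50 · ln(9.808)
= -25.50 · (2.2832) = -58.22 mV

-58.2 mV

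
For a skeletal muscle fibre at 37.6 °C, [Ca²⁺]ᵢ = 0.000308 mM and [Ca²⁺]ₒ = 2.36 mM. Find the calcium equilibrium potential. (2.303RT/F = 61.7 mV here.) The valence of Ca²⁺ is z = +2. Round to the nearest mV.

E = (61.7/z) · log₁₀([Ca²⁺]_out/[Ca²⁺]_in) with z = +2.
= (61.7/2) · log₁₀(2.36/0.000308) = 30.85 · log₁₀(7662)
= 30.85 · (3.8844) = 119.83 mV

120 mV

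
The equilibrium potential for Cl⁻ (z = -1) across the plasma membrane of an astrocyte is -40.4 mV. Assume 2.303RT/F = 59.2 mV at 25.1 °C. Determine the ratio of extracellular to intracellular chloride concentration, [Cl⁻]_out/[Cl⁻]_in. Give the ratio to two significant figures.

4.8

log₁₀([out]/[in]) = E·z/(59.2) = -40.4 × -1 / 59.2 = 0.6824
[out]/[in] = 10^(0.6824) = 4.813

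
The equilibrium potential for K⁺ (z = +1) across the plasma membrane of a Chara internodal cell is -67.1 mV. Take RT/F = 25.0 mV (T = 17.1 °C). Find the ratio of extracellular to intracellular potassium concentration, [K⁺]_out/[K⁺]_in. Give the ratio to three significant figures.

ln([out]/[in]) = E·z/(25.0) = -67.1 × 1 / 25.0 = -2.6840
[out]/[in] = e^(-2.6840) = 0.06829

0.0683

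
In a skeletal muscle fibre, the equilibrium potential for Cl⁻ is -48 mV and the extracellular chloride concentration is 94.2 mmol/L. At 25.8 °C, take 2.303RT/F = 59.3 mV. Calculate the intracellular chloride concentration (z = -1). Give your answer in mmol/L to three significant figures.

Nernst: E = (59.3/-1) · log₁₀([out]/[in]), so log₁₀([out]/[in]) = -48.0 × -1 / 59.3 = 0.8094.
[out]/[in] = 10^(0.8094) = 6.448.
[in] = 94.2 / 6.448 = 14.61 mmol/L.

14.6 mmol/L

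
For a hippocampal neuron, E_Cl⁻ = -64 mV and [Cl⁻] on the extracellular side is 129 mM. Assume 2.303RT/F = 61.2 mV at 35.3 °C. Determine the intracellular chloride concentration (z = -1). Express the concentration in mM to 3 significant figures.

Nernst: E = (61.2/-1) · log₁₀([out]/[in]), so log₁₀([out]/[in]) = -64.0 × -1 / 61.2 = 1.0458.
[out]/[in] = 10^(1.0458) = 11.11.
[in] = 129 / 11.11 = 11.61 mM.

11.6 mM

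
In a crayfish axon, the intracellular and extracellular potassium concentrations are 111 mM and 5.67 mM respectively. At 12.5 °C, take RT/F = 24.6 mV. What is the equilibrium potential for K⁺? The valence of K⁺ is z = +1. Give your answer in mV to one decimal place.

-73.2 mV

E = (24.6/z) · ln([K⁺]_out/[K⁺]_in) with z = +1.
= (24.6/1) · ln(5.67/111) = 24.60 · ln(0.05108)
= 24.60 · (-2.9743) = -73.17 mV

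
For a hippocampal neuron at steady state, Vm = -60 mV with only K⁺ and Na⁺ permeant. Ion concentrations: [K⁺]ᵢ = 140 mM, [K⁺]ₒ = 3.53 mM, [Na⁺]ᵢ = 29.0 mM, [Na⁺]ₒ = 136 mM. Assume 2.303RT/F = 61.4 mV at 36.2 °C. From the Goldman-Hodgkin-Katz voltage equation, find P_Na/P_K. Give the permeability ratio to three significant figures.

0.0844

Let α = P_Na/P_K. GHK: Vm = 61.4·log₁₀[(Kₒ + α·Naₒ)/(Kᵢ + α·Naᵢ)].
10^(Vm/61.4) = 10^(-60.0/61.4) = 0.10539
So 0.10539·(Kᵢ + α·Naᵢ) = Kₒ + α·Naₒ → α = (0.10539·140.0 − 3.53) / (136.0 − 0.10539·29.0)
α = (14.75 − 3.53) / (136.0 − 3.056) = 11.22/132.9 = 0.08443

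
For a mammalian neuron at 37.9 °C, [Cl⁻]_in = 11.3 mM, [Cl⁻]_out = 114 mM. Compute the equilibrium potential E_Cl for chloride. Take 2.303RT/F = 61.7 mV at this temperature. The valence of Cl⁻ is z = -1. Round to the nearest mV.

-62 mV

E = (61.7/z) · log₁₀([Cl⁻]_out/[Cl⁻]_in) with z = -1.
For an anion, dividing by z = -1 reverses the sign.
= (61.7/-1) · log₁₀(114/11.3) = -61.70 · log₁₀(10.09)
= -61.70 · (1.0038) = -61.94 mV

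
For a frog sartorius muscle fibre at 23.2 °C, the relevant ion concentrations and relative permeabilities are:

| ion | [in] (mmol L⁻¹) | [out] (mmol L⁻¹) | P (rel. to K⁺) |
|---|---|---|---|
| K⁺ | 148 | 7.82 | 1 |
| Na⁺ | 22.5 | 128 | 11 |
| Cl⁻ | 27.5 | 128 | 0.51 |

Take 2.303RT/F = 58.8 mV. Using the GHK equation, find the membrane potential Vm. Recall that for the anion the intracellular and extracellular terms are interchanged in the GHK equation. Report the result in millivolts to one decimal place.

Vm = 58.8 · log₁₀[(Σ P·[cation]ₒ + Σ P·[anion]ᵢ) / (Σ P·[cation]ᵢ + Σ P·[anion]ₒ)]
Numerator = 1×7.82 + 11×128 + 0.51×27.5 = 1430
Denominator = 1×148 + 11×22.5 + 0.51×128 = 460.8
Vm = 58.8 · log₁₀(3.1031) = 58.8 × (0.4918) = 28.92 mV

28.9 mV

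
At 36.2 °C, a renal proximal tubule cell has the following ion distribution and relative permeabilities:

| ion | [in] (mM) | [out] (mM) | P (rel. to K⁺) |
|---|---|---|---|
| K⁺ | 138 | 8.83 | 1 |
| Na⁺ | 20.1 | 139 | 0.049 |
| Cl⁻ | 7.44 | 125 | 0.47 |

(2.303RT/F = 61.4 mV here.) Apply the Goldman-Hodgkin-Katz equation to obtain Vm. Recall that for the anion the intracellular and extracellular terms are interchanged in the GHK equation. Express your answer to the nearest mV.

Vm = 61.4 · log₁₀[(Σ P·[cation]ₒ + Σ P·[anion]ᵢ) / (Σ P·[cation]ᵢ + Σ P·[anion]ₒ)]
Numerator = 1×8.83 + 0.049×139 + 0.47×7.44 = 19.14
Denominator = 1×138 + 0.049×20.1 + 0.47×125 = 197.7
Vm = 61.4 · log₁₀(0.096785) = 61.4 × (-1.0142) = -62.27 mV

-62 mV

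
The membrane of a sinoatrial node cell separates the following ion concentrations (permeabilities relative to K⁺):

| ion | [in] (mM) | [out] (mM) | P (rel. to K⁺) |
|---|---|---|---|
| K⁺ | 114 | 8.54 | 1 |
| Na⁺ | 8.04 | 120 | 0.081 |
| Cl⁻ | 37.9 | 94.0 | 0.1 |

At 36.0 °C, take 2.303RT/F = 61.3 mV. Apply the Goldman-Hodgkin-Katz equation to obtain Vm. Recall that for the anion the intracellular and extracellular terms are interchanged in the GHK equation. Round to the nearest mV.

-46 mV

Vm = 61.3 · log₁₀[(Σ P·[cation]ₒ + Σ P·[anion]ᵢ) / (Σ P·[cation]ᵢ + Σ P·[anion]ₒ)]
Numerator = 1×8.54 + 0.081×120 + 0.1×37.9 = 22.05
Denominator = 1×114 + 0.081×8.04 + 0.1×94.0 = 124.1
Vm = 61.3 · log₁₀(0.17775) = 61.3 × (-0.7502) = -45.99 mV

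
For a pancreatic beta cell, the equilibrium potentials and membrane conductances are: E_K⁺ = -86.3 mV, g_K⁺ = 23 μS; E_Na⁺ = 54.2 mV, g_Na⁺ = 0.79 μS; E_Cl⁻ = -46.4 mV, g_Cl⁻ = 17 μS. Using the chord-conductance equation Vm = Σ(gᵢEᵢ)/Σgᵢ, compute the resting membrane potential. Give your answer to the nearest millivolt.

Σ gᵢEᵢ = 23·(-86.3) + 0.79·(54.2) + 17·(-46.4) = -2730.88
Σ gᵢ = 23 + 0.79 + 17 = 40.79
Vm = -2730.88 / 40.79 = -66.95 mV

-67 mV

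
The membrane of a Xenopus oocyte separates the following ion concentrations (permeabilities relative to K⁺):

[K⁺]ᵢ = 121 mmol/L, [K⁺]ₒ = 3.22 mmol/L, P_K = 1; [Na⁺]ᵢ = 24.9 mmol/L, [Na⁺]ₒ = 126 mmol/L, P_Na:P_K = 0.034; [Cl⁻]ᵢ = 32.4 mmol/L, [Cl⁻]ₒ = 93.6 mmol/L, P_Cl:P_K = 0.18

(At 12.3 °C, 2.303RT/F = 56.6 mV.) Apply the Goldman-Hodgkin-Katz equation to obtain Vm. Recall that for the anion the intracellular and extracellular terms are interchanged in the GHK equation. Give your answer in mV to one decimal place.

Vm = 56.6 · log₁₀[(Σ P·[cation]ₒ + Σ P·[anion]ᵢ) / (Σ P·[cation]ᵢ + Σ P·[anion]ₒ)]
Numerator = 1×3.22 + 0.034×126 + 0.18×32.4 = 13.34
Denominator = 1×121 + 0.034×24.9 + 0.18×93.6 = 138.7
Vm = 56.6 · log₁₀(0.096154) = 56.6 × (-1.0170) = -57.56 mV

-57.6 mV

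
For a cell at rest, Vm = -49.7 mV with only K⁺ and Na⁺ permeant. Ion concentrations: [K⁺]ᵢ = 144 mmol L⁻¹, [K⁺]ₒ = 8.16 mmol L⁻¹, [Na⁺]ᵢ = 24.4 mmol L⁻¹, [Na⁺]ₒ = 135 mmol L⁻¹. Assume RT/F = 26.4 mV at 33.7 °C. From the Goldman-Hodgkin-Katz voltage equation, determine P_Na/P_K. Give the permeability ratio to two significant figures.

Let α = P_Na/P_K. GHK: Vm = 26.4·ln[(Kₒ + α·Naₒ)/(Kᵢ + α·Naᵢ)].
e^(Vm/26.4) = e^(-49.7/26.4) = 0.1522
So 0.1522·(Kᵢ + α·Naᵢ) = Kₒ + α·Naₒ → α = (0.1522·144.0 − 8.16) / (135.0 − 0.1522·24.4)
α = (21.92 − 8.16) / (135.0 − 3.714) = 13.76/131.3 = 0.1048

0.10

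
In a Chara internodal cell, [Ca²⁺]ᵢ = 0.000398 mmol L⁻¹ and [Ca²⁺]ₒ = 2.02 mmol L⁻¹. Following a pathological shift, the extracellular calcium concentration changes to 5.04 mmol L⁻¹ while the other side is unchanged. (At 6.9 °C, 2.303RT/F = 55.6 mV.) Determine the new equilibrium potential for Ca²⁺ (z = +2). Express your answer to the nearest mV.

114 mV

After the shift: [Ca²⁺]_out = 5.04, [Ca²⁺]_in = 0.000398 mmol L⁻¹.
E_new = (55.6/2)·log₁₀(5.04/0.000398) = 27.80 · (4.1025) = 114.05 mV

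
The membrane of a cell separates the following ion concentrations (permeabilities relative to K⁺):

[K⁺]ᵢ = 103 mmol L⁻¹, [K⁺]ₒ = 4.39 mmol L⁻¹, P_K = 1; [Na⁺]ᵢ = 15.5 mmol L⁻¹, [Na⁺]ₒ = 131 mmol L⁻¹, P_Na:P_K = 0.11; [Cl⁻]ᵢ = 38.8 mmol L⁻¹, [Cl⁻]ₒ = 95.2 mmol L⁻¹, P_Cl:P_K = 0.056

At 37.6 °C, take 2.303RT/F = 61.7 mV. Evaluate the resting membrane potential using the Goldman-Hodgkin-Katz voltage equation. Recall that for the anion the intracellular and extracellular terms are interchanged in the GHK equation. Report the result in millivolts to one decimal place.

Vm = 61.7 · log₁₀[(Σ P·[cation]ₒ + Σ P·[anion]ᵢ) / (Σ P·[cation]ᵢ + Σ P·[anion]ₒ)]
Numerator = 1×4.39 + 0.11×131 + 0.056×38.8 = 20.97
Denominator = 1×103 + 0.11×15.5 + 0.056×95.2 = 110
Vm = 61.7 · log₁₀(0.1906) = 61.7 × (-0.7199) = -44.42 mV

-44.4 mV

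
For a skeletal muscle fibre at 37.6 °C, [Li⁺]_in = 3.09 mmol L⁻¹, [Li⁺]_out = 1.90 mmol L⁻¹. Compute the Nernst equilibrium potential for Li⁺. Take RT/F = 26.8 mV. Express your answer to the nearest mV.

E = (26.8/z) · ln([Li⁺]_out/[Li⁺]_in) with z = +1.
= (26.8/1) · ln(1.90/3.09) = 26.80 · ln(0.6149)
= 26.80 · (-0.4863) = -13.03 mV

-13 mV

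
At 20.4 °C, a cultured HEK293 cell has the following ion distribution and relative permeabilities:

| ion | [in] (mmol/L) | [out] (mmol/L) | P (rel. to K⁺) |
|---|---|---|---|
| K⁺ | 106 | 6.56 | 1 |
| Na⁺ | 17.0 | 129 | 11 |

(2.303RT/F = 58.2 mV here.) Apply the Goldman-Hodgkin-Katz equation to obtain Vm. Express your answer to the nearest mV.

40 mV

Vm = 58.2 · log₁₀[(Σ P·[cation]ₒ + Σ P·[anion]ᵢ) / (Σ P·[cation]ᵢ + Σ P·[anion]ₒ)]
Numerator = 1×6.56 + 11×129 = 1426
Denominator = 1×106 + 11×17.0 = 293
Vm = 58.2 · log₁₀(4.8654) = 58.2 × (0.6871) = 39.99 mV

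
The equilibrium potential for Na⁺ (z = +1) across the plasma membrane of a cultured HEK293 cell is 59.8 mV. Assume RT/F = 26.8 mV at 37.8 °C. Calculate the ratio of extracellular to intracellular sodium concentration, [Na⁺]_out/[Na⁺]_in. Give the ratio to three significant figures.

9.31

ln([out]/[in]) = E·z/(26.8) = 59.8 × 1 / 26.8 = 2.2313
[out]/[in] = e^(2.2313) = 9.312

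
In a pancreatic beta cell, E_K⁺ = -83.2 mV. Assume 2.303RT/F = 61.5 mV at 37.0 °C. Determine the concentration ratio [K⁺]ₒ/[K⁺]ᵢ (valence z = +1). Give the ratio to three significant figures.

log₁₀([out]/[in]) = E·z/(61.5) = -83.2 × 1 / 61.5 = -1.3528
[out]/[in] = 10^(-1.3528) = 0.04438

0.0444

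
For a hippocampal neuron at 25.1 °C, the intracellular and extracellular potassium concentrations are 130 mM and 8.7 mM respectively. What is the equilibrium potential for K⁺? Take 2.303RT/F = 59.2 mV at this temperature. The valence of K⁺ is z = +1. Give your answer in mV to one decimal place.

-69.5 mV

E = (59.2/z) · log₁₀([K⁺]_out/[K⁺]_in) with z = +1.
= (59.2/1) · log₁₀(8.7/130) = 59.20 · log₁₀(0.06692)
= 59.20 · (-1.1744) = -69.53 mV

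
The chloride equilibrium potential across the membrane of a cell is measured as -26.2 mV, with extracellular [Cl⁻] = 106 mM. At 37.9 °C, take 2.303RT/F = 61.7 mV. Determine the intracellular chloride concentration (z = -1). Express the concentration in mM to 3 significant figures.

Nernst: E = (61.7/-1) · log₁₀([out]/[in]), so log₁₀([out]/[in]) = -26.2 × -1 / 61.7 = 0.4246.
[out]/[in] = 10^(0.4246) = 2.658.
[in] = 106 / 2.658 = 39.87 mM.

39.9 mM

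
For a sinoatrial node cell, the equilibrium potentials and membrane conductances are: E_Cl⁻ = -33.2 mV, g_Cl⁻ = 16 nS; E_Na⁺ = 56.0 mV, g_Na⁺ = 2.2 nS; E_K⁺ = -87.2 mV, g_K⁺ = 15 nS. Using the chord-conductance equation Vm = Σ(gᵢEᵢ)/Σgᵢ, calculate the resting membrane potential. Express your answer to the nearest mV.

-52 mV

Σ gᵢEᵢ = 16·(-33.2) + 2.2·(56.0) + 15·(-87.2) = -1716.00
Σ gᵢ = 16 + 2.2 + 15 = 33.2
Vm = -1716.00 / 33.2 = -51.69 mV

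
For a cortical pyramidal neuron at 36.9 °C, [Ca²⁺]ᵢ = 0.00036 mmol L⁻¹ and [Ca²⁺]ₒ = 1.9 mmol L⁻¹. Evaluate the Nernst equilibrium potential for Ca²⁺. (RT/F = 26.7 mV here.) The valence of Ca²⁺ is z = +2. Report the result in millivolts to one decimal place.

E = (26.7/z) · ln([Ca²⁺]_out/[Ca²⁺]_in) with z = +2.
= (26.7/2) · ln(1.9/0.00036) = 13.35 · ln(5278)
= 13.35 · (8.5713) = 114.43 mV

114.4 mV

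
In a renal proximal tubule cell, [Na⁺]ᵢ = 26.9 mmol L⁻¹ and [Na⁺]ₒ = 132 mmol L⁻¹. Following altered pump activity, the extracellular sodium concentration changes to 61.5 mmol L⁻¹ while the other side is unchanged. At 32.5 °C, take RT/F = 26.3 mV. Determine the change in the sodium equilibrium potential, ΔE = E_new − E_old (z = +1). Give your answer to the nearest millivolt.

-20 mV

E_old = (26.3/1)·ln(132/26.9) = 41.83 mV
E_new = (26.3/1)·ln(61.5/26.9) = 21.75 mV
ΔE = 21.75 − (41.83) = -20.09 mV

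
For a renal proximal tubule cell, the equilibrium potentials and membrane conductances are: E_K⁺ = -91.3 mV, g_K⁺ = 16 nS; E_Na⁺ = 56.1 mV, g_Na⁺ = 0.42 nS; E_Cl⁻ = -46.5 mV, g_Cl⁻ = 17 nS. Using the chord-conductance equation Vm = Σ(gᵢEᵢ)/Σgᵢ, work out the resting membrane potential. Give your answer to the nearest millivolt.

-67 mV

Σ gᵢEᵢ = 16·(-91.3) + 0.42·(56.1) + 17·(-46.5) = -2227.74
Σ gᵢ = 16 + 0.42 + 17 = 33.42
Vm = -2227.74 / 33.42 = -66.66 mV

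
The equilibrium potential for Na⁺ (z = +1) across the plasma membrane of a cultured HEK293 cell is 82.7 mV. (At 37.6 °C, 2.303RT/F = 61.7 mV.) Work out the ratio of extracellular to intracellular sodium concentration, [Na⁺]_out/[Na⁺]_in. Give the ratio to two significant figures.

log₁₀([out]/[in]) = E·z/(61.7) = 82.7 × 1 / 61.7 = 1.3404
[out]/[in] = 10^(1.3404) = 21.9

22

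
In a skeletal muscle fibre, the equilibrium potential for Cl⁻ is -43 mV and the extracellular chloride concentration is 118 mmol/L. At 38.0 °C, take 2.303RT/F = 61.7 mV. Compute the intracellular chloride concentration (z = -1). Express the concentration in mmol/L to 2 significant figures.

24 mmol/L

Nernst: E = (61.7/-1) · log₁₀([out]/[in]), so log₁₀([out]/[in]) = -43.0 × -1 / 61.7 = 0.6969.
[out]/[in] = 10^(0.6969) = 4.976.
[in] = 118 / 4.976 = 23.71 mmol/L.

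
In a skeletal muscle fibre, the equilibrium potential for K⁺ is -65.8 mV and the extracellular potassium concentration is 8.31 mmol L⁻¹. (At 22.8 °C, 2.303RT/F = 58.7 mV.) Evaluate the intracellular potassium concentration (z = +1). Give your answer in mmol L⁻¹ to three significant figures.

110 mmol L⁻¹

Nernst: E = (58.7/1) · log₁₀([out]/[in]), so log₁₀([out]/[in]) = -65.8 × 1 / 58.7 = -1.1210.
[out]/[in] = 10^(-1.1210) = 0.07569.
[in] = 8.31 / 0.07569 = 109.8 mmol L⁻¹.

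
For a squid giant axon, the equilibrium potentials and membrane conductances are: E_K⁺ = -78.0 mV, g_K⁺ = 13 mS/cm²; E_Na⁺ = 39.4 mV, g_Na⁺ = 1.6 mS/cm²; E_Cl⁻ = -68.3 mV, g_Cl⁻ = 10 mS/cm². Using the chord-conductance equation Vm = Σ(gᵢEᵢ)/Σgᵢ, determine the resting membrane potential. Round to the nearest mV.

Σ gᵢEᵢ = 13·(-78.0) + 1.6·(39.4) + 10·(-68.3) = -1633.96
Σ gᵢ = 13 + 1.6 + 10 = 24.6
Vm = -1633.96 / 24.6 = -66.42 mV

-66 mV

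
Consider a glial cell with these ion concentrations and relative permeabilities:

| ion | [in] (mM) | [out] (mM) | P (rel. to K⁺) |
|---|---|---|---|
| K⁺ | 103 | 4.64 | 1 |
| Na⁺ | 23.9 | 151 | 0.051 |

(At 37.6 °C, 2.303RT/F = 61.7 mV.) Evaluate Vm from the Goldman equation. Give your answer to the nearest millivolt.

Vm = 61.7 · log₁₀[(Σ P·[cation]ₒ + Σ P·[anion]ᵢ) / (Σ P·[cation]ᵢ + Σ P·[anion]ₒ)]
Numerator = 1×4.64 + 0.051×151 = 12.34
Denominator = 1×103 + 0.051×23.9 = 104.2
Vm = 61.7 · log₁₀(0.11841) = 61.7 × (-0.9266) = -57.17 mV

-57 mV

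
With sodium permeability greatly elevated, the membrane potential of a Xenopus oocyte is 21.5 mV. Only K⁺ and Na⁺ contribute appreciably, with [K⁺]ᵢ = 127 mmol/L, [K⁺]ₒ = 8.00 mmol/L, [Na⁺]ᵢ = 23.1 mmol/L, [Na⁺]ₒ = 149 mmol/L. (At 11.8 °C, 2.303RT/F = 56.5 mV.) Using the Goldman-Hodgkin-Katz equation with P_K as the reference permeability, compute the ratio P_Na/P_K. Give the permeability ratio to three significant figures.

3.18

Let α = P_Na/P_K. GHK: Vm = 56.5·log₁₀[(Kₒ + α·Naₒ)/(Kᵢ + α·Naᵢ)].
10^(Vm/56.5) = 10^(21.5/56.5) = 2.4018
So 2.4018·(Kᵢ + α·Naᵢ) = Kₒ + α·Naₒ → α = (2.4018·127.0 − 8.0) / (149.0 − 2.4018·23.1)
α = (305 − 8.0) / (149.0 − 55.48) = 297/93.52 = 3.176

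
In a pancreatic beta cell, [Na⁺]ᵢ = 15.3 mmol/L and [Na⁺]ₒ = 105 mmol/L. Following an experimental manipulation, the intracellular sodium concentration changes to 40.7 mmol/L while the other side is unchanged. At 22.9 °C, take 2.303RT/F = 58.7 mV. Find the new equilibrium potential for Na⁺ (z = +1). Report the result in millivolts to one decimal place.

After the shift: [Na⁺]_out = 105, [Na⁺]_in = 40.7 mmol/L.
E_new = (58.7/1)·log₁₀(105/40.7) = 58.70 · (0.4116) = 24.16 mV

24.2 mV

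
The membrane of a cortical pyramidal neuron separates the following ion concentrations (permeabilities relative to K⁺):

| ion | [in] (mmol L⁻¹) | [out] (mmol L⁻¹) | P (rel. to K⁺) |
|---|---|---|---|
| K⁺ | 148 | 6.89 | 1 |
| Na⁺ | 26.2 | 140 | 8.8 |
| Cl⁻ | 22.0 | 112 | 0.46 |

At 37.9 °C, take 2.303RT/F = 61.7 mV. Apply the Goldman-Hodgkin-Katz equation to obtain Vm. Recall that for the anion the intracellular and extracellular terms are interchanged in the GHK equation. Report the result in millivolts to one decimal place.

28.6 mV

Vm = 61.7 · log₁₀[(Σ P·[cation]ₒ + Σ P·[anion]ᵢ) / (Σ P·[cation]ᵢ + Σ P·[anion]ₒ)]
Numerator = 1×6.89 + 8.8×140 + 0.46×22.0 = 1249
Denominator = 1×148 + 8.8×26.2 + 0.46×112 = 430.1
Vm = 61.7 · log₁₀(2.9041) = 61.7 × (0.4630) = 28.57 mV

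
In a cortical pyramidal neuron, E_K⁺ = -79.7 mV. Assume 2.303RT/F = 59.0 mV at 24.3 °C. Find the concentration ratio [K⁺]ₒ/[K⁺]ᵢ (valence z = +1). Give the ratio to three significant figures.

log₁₀([out]/[in]) = E·z/(59.0) = -79.7 × 1 / 59.0 = -1.3508
[out]/[in] = 10^(-1.3508) = 0.04458

0.0446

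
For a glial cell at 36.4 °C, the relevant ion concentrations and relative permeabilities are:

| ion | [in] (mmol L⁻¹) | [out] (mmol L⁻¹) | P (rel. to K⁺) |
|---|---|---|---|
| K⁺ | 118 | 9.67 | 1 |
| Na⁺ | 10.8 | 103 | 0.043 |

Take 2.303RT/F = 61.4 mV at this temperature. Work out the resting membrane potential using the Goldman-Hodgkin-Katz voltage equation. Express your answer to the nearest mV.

-57 mV

Vm = 61.4 · log₁₀[(Σ P·[cation]ₒ + Σ P·[anion]ᵢ) / (Σ P·[cation]ᵢ + Σ P·[anion]ₒ)]
Numerator = 1×9.67 + 0.043×103 = 14.1
Denominator = 1×118 + 0.043×10.8 = 118.5
Vm = 61.4 · log₁₀(0.11901) = 61.4 × (-0.9244) = -56.76 mV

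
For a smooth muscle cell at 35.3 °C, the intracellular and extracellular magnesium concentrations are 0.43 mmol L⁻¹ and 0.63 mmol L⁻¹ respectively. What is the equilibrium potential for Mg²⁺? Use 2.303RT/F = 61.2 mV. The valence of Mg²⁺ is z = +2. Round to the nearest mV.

E = (61.2/z) · log₁₀([Mg²⁺]_out/[Mg²⁺]_in) with z = +2.
= (61.2/2) · log₁₀(0.63/0.43) = 30.60 · log₁₀(1.465)
= 30.60 · (0.1659) = 5.08 mV

5 mV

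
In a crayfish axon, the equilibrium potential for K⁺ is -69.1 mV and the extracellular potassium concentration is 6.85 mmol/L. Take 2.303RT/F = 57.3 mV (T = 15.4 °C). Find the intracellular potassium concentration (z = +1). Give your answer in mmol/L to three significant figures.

110 mmol/L

Nernst: E = (57.3/1) · log₁₀([out]/[in]), so log₁₀([out]/[in]) = -69.1 × 1 / 57.3 = -1.2059.
[out]/[in] = 10^(-1.2059) = 0.06224.
[in] = 6.85 / 0.06224 = 110.1 mmol/L.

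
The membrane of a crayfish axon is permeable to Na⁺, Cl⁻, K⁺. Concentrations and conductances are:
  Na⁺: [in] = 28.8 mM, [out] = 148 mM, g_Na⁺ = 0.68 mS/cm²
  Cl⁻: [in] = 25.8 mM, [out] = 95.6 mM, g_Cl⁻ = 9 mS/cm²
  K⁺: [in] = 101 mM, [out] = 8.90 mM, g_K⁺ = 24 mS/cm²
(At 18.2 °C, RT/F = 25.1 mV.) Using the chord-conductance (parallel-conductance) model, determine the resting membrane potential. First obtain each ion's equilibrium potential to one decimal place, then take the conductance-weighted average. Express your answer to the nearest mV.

-51 mV

E_Na⁺ = (25.1/1)·ln(148/28.8) = 41.1 mV
E_Cl⁻ = (25.1/-1)·ln(95.6/25.8) = -32.9 mV
E_K⁺ = (25.1/1)·ln(8.90/101) = -61.0 mV
Vm = (Σ gᵢEᵢ)/(Σ gᵢ) = (0.68·41.1 + 9·-32.9 + 24·-61.0) / (0.68 + 9 + 24)
= -1732.15 / 33.68 = -51.43 mV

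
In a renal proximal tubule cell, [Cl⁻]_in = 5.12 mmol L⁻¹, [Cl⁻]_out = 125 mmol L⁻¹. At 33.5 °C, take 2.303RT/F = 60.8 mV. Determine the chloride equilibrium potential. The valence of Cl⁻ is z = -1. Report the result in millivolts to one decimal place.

-84.4 mV

E = (60.8/z) · log₁₀([Cl⁻]_out/[Cl⁻]_in) with z = -1.
For an anion, dividing by z = -1 reverses the sign.
= (60.8/-1) · log₁₀(125/5.12) = -60.80 · log₁₀(24.41)
= -60.80 · (1.3876) = -84.37 mV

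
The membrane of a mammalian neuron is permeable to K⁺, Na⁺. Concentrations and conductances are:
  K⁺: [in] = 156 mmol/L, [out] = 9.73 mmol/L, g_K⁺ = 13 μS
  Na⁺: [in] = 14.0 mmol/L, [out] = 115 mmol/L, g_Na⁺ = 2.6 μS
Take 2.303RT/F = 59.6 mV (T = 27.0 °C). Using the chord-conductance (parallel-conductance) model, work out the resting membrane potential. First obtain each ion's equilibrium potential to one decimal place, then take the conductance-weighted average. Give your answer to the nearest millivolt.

-51 mV

E_K⁺ = (59.6/1)·log₁₀(9.73/156) = -71.8 mV
E_Na⁺ = (59.6/1)·log₁₀(115/14.0) = 54.5 mV
Vm = (Σ gᵢEᵢ)/(Σ gᵢ) = (13·-71.8 + 2.6·54.5) / (13 + 2.6)
= -791.70 / 15.6 = -50.75 mV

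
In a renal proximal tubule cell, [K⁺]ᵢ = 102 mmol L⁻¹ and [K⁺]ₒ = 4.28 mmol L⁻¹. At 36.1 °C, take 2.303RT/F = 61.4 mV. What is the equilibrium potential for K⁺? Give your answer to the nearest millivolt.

E = (61.4/z) · log₁₀([K⁺]_out/[K⁺]_in) with z = +1.
= (61.4/1) · log₁₀(4.28/102) = 61.40 · log₁₀(0.04196)
= 61.40 · (-1.3772) = -84.56 mV

-85 mV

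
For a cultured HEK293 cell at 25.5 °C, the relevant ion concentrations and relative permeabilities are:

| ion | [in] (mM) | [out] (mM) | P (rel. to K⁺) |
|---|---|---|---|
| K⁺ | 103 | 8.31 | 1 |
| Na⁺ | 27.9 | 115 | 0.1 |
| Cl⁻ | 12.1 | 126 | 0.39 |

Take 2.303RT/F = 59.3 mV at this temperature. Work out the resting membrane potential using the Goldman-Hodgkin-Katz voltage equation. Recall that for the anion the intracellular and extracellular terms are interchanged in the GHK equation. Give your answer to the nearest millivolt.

-47 mV

Vm = 59.3 · log₁₀[(Σ P·[cation]ₒ + Σ P·[anion]ᵢ) / (Σ P·[cation]ᵢ + Σ P·[anion]ₒ)]
Numerator = 1×8.31 + 0.1×115 + 0.39×12.1 = 24.53
Denominator = 1×103 + 0.1×27.9 + 0.39×126 = 154.9
Vm = 59.3 · log₁₀(0.15832) = 59.3 × (-0.8005) = -47.47 mV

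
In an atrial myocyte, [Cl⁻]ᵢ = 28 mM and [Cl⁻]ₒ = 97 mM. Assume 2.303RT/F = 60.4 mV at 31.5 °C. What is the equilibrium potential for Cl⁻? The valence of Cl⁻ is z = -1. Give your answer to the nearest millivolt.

E = (60.4/z) · log₁₀([Cl⁻]_out/[Cl⁻]_in) with z = -1.
For an anion, dividing by z = -1 reverses the sign.
= (60.4/-1) · log₁₀(97/28) = -60.40 · log₁₀(3.464)
= -60.40 · (0.5396) = -32.59 mV

-33 mV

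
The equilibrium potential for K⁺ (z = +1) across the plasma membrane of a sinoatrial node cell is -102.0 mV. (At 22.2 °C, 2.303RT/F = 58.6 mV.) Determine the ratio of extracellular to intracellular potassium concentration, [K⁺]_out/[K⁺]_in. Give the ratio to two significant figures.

log₁₀([out]/[in]) = E·z/(58.6) = -102.0 × 1 / 58.6 = -1.7406
[out]/[in] = 10^(-1.7406) = 0.01817

0.018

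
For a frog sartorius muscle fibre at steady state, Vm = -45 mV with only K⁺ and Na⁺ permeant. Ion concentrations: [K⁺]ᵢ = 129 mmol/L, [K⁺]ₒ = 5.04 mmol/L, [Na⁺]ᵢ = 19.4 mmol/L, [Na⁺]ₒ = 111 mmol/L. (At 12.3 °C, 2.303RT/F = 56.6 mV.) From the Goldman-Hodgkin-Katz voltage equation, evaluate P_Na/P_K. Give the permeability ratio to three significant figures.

0.145

Let α = P_Na/P_K. GHK: Vm = 56.6·log₁₀[(Kₒ + α·Naₒ)/(Kᵢ + α·Naᵢ)].
10^(Vm/56.6) = 10^(-45.0/56.6) = 0.1603
So 0.1603·(Kᵢ + α·Naᵢ) = Kₒ + α·Naₒ → α = (0.1603·129.0 − 5.04) / (111.0 − 0.1603·19.4)
α = (20.68 − 5.04) / (111.0 − 3.11) = 15.64/107.9 = 0.145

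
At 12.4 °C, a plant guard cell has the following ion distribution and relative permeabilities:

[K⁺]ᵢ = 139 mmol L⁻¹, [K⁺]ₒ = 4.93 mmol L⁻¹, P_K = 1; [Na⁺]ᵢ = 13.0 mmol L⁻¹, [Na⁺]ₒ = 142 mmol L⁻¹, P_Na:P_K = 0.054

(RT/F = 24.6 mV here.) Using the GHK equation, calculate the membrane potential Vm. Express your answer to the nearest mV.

Vm = 24.6 · ln[(Σ P·[cation]ₒ + Σ P·[anion]ᵢ) / (Σ P·[cation]ᵢ + Σ P·[anion]ₒ)]
Numerator = 1×4.93 + 0.054×142 = 12.6
Denominator = 1×139 + 0.054×13.0 = 139.7
Vm = 24.6 · ln(0.090178) = 24.6 × (-2.4060) = -59.19 mV

-59 mV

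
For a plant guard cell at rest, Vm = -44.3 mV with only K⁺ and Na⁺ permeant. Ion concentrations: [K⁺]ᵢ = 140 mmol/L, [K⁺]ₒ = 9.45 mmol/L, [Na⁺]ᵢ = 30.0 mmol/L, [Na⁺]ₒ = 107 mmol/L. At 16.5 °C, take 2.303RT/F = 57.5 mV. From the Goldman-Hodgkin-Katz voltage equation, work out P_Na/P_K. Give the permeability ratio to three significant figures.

Let α = P_Na/P_K. GHK: Vm = 57.5·log₁₀[(Kₒ + α·Naₒ)/(Kᵢ + α·Naᵢ)].
10^(Vm/57.5) = 10^(-44.3/57.5) = 0.16965
So 0.16965·(Kᵢ + α·Naᵢ) = Kₒ + α·Naₒ → α = (0.16965·140.0 − 9.45) / (107.0 − 0.16965·30.0)
α = (23.75 − 9.45) / (107.0 − 5.09) = 14.3/101.9 = 0.1403

0.140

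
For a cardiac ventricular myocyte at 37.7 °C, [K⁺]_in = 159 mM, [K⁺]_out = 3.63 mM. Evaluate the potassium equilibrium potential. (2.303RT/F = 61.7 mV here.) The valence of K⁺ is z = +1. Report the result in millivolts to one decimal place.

E = (61.7/z) · log₁₀([K⁺]_out/[K⁺]_in) with z = +1.
= (61.7/1) · log₁₀(3.63/159) = 61.70 · log₁₀(0.02283)
= 61.70 · (-1.6415) = -101.28 mV

-101.3 mV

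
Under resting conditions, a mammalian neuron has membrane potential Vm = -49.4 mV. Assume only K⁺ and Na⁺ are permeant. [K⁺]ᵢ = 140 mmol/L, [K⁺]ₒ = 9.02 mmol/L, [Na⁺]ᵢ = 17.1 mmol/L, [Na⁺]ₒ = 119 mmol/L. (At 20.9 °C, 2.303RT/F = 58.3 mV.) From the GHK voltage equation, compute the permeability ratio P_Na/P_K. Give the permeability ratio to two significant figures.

0.093

Let α = P_Na/P_K. GHK: Vm = 58.3·log₁₀[(Kₒ + α·Naₒ)/(Kᵢ + α·Naᵢ)].
10^(Vm/58.3) = 10^(-49.4/58.3) = 0.14212
So 0.14212·(Kᵢ + α·Naᵢ) = Kₒ + α·Naₒ → α = (0.14212·140.0 − 9.02) / (119.0 − 0.14212·17.1)
α = (19.9 − 9.02) / (119.0 − 2.43) = 10.88/116.6 = 0.09331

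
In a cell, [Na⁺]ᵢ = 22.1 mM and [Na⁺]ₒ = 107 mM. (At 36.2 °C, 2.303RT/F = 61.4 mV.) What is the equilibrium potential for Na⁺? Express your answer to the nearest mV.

E = (61.4/z) · log₁₀([Na⁺]_out/[Na⁺]_in) with z = +1.
= (61.4/1) · log₁₀(107/22.1) = 61.40 · log₁₀(4.842)
= 61.40 · (0.6850) = 42.06 mV

42 mV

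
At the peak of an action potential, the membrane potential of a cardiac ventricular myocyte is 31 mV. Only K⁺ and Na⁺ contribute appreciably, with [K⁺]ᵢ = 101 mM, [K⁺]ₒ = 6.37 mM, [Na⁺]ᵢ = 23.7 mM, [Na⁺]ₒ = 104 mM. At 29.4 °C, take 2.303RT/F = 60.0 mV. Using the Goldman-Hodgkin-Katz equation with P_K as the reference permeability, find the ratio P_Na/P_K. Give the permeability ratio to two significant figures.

12

Let α = P_Na/P_K. GHK: Vm = 60.0·log₁₀[(Kₒ + α·Naₒ)/(Kᵢ + α·Naᵢ)].
10^(Vm/60.0) = 10^(31.0/60.0) = 3.286
So 3.286·(Kᵢ + α·Naᵢ) = Kₒ + α·Naₒ → α = (3.286·101.0 − 6.37) / (104.0 − 3.286·23.7)
α = (331.9 − 6.37) / (104.0 − 77.88) = 325.5/26.12 = 12.46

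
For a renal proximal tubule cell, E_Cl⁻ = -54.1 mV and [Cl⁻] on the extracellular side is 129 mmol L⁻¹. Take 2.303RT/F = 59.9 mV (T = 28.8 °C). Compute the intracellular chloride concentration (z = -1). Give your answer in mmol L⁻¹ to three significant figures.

16.1 mmol L⁻¹

Nernst: E = (59.9/-1) · log₁₀([out]/[in]), so log₁₀([out]/[in]) = -54.1 × -1 / 59.9 = 0.9032.
[out]/[in] = 10^(0.9032) = 8.002.
[in] = 129 / 8.002 = 16.12 mmol L⁻¹.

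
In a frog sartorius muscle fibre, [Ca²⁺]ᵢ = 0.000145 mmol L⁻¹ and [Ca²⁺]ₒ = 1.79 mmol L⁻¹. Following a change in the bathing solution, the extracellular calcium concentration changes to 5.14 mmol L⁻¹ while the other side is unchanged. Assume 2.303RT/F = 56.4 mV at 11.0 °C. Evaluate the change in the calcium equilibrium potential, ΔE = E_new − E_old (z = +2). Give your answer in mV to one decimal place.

12.9 mV

E_old = (56.4/2)·log₁₀(1.79/0.000145) = 115.38 mV
E_new = (56.4/2)·log₁₀(5.14/0.000145) = 128.30 mV
ΔE = 128.30 − (115.38) = 12.92 mV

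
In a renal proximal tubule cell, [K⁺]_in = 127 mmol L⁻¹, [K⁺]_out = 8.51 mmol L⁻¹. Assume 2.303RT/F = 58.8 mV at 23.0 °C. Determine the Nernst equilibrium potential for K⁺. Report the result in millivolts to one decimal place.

E = (58.8/z) · log₁₀([K⁺]_out/[K⁺]_in) with z = +1.
= (58.8/1) · log₁₀(8.51/127) = 58.80 · log₁₀(0.06701)
= 58.80 · (-1.1739) = -69.02 mV

-69.0 mV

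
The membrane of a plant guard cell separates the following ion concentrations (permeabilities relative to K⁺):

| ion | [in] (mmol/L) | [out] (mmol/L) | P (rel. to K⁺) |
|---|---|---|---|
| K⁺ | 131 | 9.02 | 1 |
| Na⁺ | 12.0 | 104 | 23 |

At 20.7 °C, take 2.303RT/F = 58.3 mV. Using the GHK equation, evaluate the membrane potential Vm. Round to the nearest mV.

45 mV

Vm = 58.3 · log₁₀[(Σ P·[cation]ₒ + Σ P·[anion]ᵢ) / (Σ P·[cation]ᵢ + Σ P·[anion]ₒ)]
Numerator = 1×9.02 + 23×104 = 2401
Denominator = 1×131 + 23×12.0 = 407
Vm = 58.3 · log₁₀(5.8993) = 58.3 × (0.7708) = 44.94 mV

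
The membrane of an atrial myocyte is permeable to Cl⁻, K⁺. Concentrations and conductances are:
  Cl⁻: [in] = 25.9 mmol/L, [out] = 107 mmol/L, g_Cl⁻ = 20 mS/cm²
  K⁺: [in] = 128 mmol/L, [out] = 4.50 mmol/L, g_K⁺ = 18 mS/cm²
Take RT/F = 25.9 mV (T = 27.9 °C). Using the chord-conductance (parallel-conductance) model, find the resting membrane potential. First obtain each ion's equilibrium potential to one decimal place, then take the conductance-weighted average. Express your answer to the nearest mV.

E_Cl⁻ = (25.9/-1)·ln(107/25.9) = -36.7 mV
E_K⁺ = (25.9/1)·ln(4.50/128) = -86.7 mV
Vm = (Σ gᵢEᵢ)/(Σ gᵢ) = (20·-36.7 + 18·-86.7) / (20 + 18)
= -2294.60 / 38 = -60.38 mV

-60 mV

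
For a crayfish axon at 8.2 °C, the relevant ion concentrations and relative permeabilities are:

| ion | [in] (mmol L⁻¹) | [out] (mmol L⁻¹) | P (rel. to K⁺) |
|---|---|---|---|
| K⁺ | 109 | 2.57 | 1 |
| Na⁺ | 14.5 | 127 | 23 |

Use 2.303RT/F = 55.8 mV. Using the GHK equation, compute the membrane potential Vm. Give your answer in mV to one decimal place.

45.8 mV

Vm = 55.8 · log₁₀[(Σ P·[cation]ₒ + Σ P·[anion]ᵢ) / (Σ P·[cation]ᵢ + Σ P·[anion]ₒ)]
Numerator = 1×2.57 + 23×127 = 2924
Denominator = 1×109 + 23×14.5 = 442.5
Vm = 55.8 · log₁₀(6.6069) = 55.8 × (0.8200) = 45.76 mV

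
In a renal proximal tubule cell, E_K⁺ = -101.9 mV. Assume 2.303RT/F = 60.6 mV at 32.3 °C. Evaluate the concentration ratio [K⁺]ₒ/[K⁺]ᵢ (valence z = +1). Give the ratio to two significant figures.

0.021

log₁₀([out]/[in]) = E·z/(60.6) = -101.9 × 1 / 60.6 = -1.6815
[out]/[in] = 10^(-1.6815) = 0.02082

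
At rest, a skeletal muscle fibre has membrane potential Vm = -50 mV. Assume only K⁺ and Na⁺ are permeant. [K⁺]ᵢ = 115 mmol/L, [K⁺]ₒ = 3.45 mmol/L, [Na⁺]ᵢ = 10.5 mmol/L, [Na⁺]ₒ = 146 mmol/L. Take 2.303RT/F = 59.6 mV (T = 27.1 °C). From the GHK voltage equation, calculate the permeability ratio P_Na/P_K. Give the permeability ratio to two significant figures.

0.091

Let α = P_Na/P_K. GHK: Vm = 59.6·log₁₀[(Kₒ + α·Naₒ)/(Kᵢ + α·Naᵢ)].
10^(Vm/59.6) = 10^(-50.0/59.6) = 0.1449
So 0.1449·(Kᵢ + α·Naᵢ) = Kₒ + α·Naₒ → α = (0.1449·115.0 − 3.45) / (146.0 − 0.1449·10.5)
α = (16.66 − 3.45) / (146.0 − 1.521) = 13.21/144.5 = 0.09146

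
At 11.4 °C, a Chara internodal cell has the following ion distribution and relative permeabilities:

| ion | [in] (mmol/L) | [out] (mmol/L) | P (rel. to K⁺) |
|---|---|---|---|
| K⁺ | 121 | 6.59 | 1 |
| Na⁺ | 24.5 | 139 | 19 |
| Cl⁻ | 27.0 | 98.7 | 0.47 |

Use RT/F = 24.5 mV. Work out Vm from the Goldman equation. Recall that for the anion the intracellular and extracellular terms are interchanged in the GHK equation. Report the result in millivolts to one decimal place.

Vm = 24.5 · ln[(Σ P·[cation]ₒ + Σ P·[anion]ᵢ) / (Σ P·[cation]ᵢ + Σ P·[anion]ₒ)]
Numerator = 1×6.59 + 19×139 + 0.47×27.0 = 2660
Denominator = 1×121 + 19×24.5 + 0.47×98.7 = 632.9
Vm = 24.5 · ln(4.2034) = 24.5 × (1.4359) = 35.18 mV

35.2 mV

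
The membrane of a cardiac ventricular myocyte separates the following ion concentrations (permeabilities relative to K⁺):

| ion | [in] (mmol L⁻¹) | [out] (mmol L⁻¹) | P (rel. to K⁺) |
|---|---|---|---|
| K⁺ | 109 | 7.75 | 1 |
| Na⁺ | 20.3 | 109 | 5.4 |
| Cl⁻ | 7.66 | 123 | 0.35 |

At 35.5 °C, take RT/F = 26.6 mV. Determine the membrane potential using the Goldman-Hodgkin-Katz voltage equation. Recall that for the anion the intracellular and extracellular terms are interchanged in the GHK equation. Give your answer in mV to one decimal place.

Vm = 26.6 · ln[(Σ P·[cation]ₒ + Σ P·[anion]ᵢ) / (Σ P·[cation]ᵢ + Σ P·[anion]ₒ)]
Numerator = 1×7.75 + 5.4×109 + 0.35×7.66 = 599
Denominator = 1×109 + 5.4×20.3 + 0.35×123 = 261.7
Vm = 26.6 · ln(2.2893) = 26.6 × (0.8282) = 22.03 mV

22.0 mV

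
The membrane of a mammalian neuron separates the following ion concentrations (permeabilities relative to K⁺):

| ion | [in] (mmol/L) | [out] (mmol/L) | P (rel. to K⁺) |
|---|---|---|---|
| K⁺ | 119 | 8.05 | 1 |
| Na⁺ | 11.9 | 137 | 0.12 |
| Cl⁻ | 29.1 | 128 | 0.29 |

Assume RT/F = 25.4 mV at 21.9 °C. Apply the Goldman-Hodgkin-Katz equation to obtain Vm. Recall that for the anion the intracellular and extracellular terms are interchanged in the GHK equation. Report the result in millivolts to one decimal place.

-39.8 mV

Vm = 25.4 · ln[(Σ P·[cation]ₒ + Σ P·[anion]ᵢ) / (Σ P·[cation]ᵢ + Σ P·[anion]ₒ)]
Numerator = 1×8.05 + 0.12×137 + 0.29×29.1 = 32.93
Denominator = 1×119 + 0.12×11.9 + 0.29×128 = 157.5
Vm = 25.4 · ln(0.20901) = 25.4 × (-1.5654) = -39.76 mV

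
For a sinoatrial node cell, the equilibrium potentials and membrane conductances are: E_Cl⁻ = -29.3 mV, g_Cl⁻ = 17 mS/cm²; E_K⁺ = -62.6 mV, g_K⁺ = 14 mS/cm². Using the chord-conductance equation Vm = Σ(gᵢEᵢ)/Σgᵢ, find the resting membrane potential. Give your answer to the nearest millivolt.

Σ gᵢEᵢ = 17·(-29.3) + 14·(-62.6) = -1374.50
Σ gᵢ = 17 + 14 = 31
Vm = -1374.50 / 31 = -44.34 mV

-44 mV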